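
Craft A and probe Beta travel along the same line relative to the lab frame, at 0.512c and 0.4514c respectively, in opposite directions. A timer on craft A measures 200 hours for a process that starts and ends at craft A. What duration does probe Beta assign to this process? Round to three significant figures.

Speed of craft A in probe Beta's frame: u = (v_A + v_B)/(1 + v_A v_B/c²) = (0.512 + 0.4514)/(1 + 0.512×0.4514) = 0.9634/1.2311168 = 0.78254; |u| = 0.78254c.
At |u| = 0.78254c, γ = (1 − 0.612369)^(−1/2) = 1.6062.
The clock on craft A records proper time, so probe Beta measures Δt = γΔτ = 1.6062 × 200 = 321 hours.

321 hours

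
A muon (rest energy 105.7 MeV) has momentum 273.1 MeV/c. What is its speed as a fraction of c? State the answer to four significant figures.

0.9326c

pc/(mc²) = 273.1/105.7 = 2.5837 = βγ = β/√(1−β²).
So β² = x²/(1 + x²) with x = 2.5837: x² = 6.67551, β² = 6.67551/7.67551 = 0.869715, β = 0.9326.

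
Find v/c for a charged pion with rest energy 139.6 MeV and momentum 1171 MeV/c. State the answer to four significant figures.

0.9930

pc/(mc²) = 1171/139.6 = 8.3883 = βγ = β/√(1−β²).
So β² = x²/(1 + x²) with x = 8.3883: x² = 70.3636, β² = 70.3636/71.3636 = 0.985987, β = 0.9930.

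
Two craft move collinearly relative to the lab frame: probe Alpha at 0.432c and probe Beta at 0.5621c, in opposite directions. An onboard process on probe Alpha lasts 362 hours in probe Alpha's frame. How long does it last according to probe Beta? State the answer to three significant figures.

The velocity of probe Alpha relative to probe Beta is (0.432 + 0.5621)c / (1 + 0.432×0.5621) = 0.79987c; relative speed 0.79987c.
γ for this relative speed: γ = 1/√(1 − 0.639792) = 1.6662.
The clock on probe Alpha records proper time, so probe Beta measures Δt = γΔτ = 1.6662 × 362 = 603 hours.

603 hours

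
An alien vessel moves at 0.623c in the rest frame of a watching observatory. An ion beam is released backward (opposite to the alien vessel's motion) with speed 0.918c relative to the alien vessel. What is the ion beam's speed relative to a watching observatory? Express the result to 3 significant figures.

0.689c

Relativistic velocity addition: u = (u' + v)/(1 + u'v/c²), with u' = −0.918c and v = 0.623c.
Numerator: −0.918 + 0.623 = −0.295. Denominator: 1 + (−0.918)(0.623) = 0.428086.
u = −0.295/0.428086 = −0.68911, so the speed is 0.689c.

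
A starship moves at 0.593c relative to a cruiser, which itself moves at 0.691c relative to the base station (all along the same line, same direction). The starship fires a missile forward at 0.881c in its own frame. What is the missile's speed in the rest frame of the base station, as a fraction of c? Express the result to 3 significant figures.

Compose velocities in two stages. Stage 1 (into S'): u₁ = (0.881+0.593)/(1+0.881×0.593) = 0.96819.
Stage 2 (into S): u = (0.96819+0.691)/(1+0.96819×0.691) = 0.99411, so the speed is 0.994c.

0.994c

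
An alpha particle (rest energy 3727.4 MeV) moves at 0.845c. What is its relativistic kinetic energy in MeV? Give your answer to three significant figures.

Lorentz factor: γ = (1 − 0.714025)^(−1/2) = 1.86998.
Kinetic energy: K = (γ − 1)mc² = (1.86998 − 1) × 3727.4 MeV = 0.86998 × 3727.4 = 3240 MeV.

3240 MeV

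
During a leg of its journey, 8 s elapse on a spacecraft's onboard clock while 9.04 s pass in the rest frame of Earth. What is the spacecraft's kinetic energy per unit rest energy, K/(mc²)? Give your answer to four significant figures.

The time-dilation ratio gives γ = 9.04/8 = 1.13.
K/(mc²) = γ − 1 = 1.13 − 1 = 0.1300.

0.1300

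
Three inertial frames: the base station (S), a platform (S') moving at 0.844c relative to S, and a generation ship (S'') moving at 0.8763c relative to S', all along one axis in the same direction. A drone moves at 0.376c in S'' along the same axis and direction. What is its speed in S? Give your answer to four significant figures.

0.9950c

Compose velocities in two stages. Stage 1 (into S'): u₁ = (0.376+0.8763)/(1+0.376×0.8763) = 0.94194.
Stage 2 (into S): u = (0.94194+0.844)/(1+0.94194×0.844) = 0.99495, so the speed is 0.9950c.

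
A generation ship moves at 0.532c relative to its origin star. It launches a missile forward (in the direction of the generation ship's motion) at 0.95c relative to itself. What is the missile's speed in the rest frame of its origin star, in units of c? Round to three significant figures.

In units of c, u = (u' + v)/(1 + u'v) with u' = 0.95 and v = 0.532.
Numerator: 0.95 + 0.532 = 1.482. Denominator: 1 + (0.95)(0.532) = 1.5054.
u = 1.482/1.5054 = 0.98446, so the speed is 0.984c.

0.984c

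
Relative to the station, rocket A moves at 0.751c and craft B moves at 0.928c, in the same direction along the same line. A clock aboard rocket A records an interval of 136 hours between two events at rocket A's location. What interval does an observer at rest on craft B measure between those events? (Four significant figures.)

167.5 hours

Speed of rocket A in craft B's frame: u = (v_A − v_B)/(1 − v_A v_B/c²) = (0.751 − 0.928)/(1 − 0.751×0.928) = −0.177/0.303072 = −0.58402; |u| = 0.58402c.
γ for this relative speed: γ = 1/√(1 − 0.341079) = 1.2319.
Rocket A's interval is proper; time dilation gives Δt_B = γΔτ = 1.2319 × 136 hours = 167.5 hours.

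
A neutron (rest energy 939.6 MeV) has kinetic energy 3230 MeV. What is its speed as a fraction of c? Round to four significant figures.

K = (γ−1)mc², so γ = 1 + 3230/939.6 = 4.4376.
Then v/c = √(1 − γ⁻²) = √(1 − 0.0507813) = √0.9492187 = 0.9743.

0.9743c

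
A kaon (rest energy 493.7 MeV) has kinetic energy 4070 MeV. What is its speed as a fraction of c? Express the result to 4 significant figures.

0.9941c

γ = 1 + K/(mc²) = 1 + 4070/493.7 = 9.2439.
β = √(1 − 1/γ²) = √(1 − 0.0117028) = √0.9882972 = 0.9941.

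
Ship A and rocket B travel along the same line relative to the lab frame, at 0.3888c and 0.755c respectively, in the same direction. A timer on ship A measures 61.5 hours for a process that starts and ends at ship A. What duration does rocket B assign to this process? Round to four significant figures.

71.92 hours

Transform ship A's velocity into rocket B's frame: (0.3888 − 0.755)/(1 − 0.3888·0.755) = −0.3662/0.706456, so the relative speed is 0.51836c.
γ for this relative speed: γ = 1/√(1 − 0.268697) = 1.1694.
Ship A's interval is proper; time dilation gives Δt_B = γΔτ = 1.1694 × 61.5 hours = 71.92 hours.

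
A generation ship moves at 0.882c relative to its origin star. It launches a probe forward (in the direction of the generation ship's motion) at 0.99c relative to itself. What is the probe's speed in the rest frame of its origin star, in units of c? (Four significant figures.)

0.9994c

Relativistic velocity addition: u = (u' + v)/(1 + u'v/c²), with u' = 0.99c and v = 0.882c.
Numerator: 0.99 + 0.882 = 1.872. Denominator: 1 + (0.99)(0.882) = 1.87318.
u = 1.872/1.87318 = 0.99937, so the speed is 0.9994c.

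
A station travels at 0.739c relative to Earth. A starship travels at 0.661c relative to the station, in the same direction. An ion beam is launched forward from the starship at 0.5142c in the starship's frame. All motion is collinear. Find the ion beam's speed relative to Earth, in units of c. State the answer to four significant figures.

0.9805c

Apply u = (u'+v)/(1+u'v) twice. Ion beam in the station frame: (0.5142+0.661)/(1+0.5142·0.661) = 1.1752/1.3398862 = 0.87709c.
That velocity, transformed to the rest frame of Earth: (0.87709+0.739)/(1+0.87709·0.739) = 1.61609/1.64816951 = 0.98054c.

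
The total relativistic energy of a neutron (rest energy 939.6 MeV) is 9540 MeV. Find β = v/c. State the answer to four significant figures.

γ = E/(mc²) = 9540/939.6 = 10.153.
β = √(1 − 1/γ²) = √(1 − 0.00970088) = √0.99029912 = 0.9951.

0.9951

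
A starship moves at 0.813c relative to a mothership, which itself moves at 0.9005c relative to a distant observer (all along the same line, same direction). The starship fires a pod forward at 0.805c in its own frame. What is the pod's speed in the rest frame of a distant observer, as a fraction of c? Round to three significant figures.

Apply u = (u'+v)/(1+u'v) twice. Pod in the mothership frame: (0.805+0.813)/(1+0.805·0.813) = 1.618/1.654465 = 0.97796c.
That velocity, transformed to the rest frame of a distant observer: (0.97796+0.9005)/(1+0.97796·0.9005) = 1.87846/1.88065298 = 0.99883c.

0.999c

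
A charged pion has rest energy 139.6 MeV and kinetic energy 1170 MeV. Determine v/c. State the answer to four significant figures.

K = (γ−1)mc², so γ = 1 + 1170/139.6 = 9.3811.
Then v/c = √(1 − γ⁻²) = √(1 − 0.011363) = √0.988637 = 0.9943.

0.9943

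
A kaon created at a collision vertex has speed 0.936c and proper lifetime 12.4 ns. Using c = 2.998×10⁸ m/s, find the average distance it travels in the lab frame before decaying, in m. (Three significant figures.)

9.89 m

γ = 1/√(1 − β²) = 1/√(1 − 0.876096) = 1/√0.123904 = 1/0.352 = 2.8409.
Lab-frame lifetime: Δt = γτ = 2.8409 × 12.4 ns = 35.227 ns.
Distance: d = vΔt = 0.936 × 2.998×10⁸ m/s × 3.5227×10^-8 s = 9.89 m.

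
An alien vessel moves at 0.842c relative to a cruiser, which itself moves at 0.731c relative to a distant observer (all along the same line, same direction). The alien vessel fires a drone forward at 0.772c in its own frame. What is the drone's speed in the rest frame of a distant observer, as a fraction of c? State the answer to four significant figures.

First combine the drone and alien vessel (S''→S'): u₁ = (0.772 + 0.842)/(1 + 0.772×0.842) = 1.614/1.650024 = 0.97817.
Then combine with the cruiser (S'→S): u = (0.97817 + 0.731)/(1 + 0.97817×0.731) = 1.70917/1.71504227 = 0.99658.

0.9966c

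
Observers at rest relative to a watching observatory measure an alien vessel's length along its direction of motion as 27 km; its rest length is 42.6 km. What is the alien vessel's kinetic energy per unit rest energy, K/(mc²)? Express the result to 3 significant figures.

Length contraction gives γ = L₀/L = 42.6/27 = 1.57778.
K/(mc²) = γ − 1 = 1.57778 − 1 = 0.578.

0.578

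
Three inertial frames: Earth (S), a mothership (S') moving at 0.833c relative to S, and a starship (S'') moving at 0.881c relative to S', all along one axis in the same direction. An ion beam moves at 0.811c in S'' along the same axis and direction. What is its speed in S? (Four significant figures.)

0.9988c

First combine the ion beam and starship (S''→S'): u₁ = (0.811 + 0.881)/(1 + 0.811×0.881) = 1.692/1.714491 = 0.98688.
Then combine with the mothership (S'→S): u = (0.98688 + 0.833)/(1 + 0.98688×0.833) = 1.81988/1.82207104 = 0.9988.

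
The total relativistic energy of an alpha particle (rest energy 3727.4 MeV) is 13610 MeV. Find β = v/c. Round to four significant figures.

0.9618

γ = E/(mc²) = 13610/3727.4 = 3.6513.
β = √(1 − 1/γ²) = √(1 − 0.0750075) = √0.9249925 = 0.9618.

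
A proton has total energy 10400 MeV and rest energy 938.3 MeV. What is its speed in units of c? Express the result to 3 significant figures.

0.996c

Total energy E = γmc² gives γ = 10400/938.3 = 11.084.
Hence β = √(1 − 1/γ²) = √(1 − 0.00813967) = √0.99186033 = 0.996.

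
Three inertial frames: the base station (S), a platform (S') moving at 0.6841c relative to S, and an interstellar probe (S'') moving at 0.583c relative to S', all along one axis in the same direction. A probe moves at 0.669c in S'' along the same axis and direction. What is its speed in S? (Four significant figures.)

0.9806c

Apply u = (u'+v)/(1+u'v) twice. Probe in the platform frame: (0.669+0.583)/(1+0.669·0.583) = 1.252/1.390027 = 0.9007c.
That velocity, transformed to the rest frame of the base station: (0.9007+0.6841)/(1+0.9007·0.6841) = 1.5848/1.61616887 = 0.98059c.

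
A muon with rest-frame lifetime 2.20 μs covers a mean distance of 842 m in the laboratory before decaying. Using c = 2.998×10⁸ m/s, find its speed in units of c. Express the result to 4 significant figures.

d = βγcτ ⇒ βγ = d/(cτ) = 842.0 m / (659.56 m) = 1.2766.
β = (βγ)/√(1+(βγ)²) = 1.2766/√2.62971 = 0.7872.

0.7872c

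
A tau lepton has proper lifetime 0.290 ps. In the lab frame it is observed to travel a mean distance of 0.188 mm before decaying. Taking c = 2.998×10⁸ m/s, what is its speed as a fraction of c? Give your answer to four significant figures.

Let x = d/(cτ) = 1.880×10^-4 m / (2.998×10⁸ m/s × 2.900×10^-13 s) = 2.1624. Since d = βγcτ, x = βγ = β/√(1−β²).
Solving: β² = x²/(1+x²) = 4.67597/5.67597 = 0.823819, so β = 0.9076.

0.9076c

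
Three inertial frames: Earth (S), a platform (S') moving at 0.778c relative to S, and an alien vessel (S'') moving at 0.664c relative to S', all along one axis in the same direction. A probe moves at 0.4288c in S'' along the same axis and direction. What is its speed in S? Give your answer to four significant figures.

First combine the probe and alien vessel (S''→S'): u₁ = (0.4288 + 0.664)/(1 + 0.4288×0.664) = 1.0928/1.2847232 = 0.85061.
Then combine with the platform (S'→S): u = (0.85061 + 0.778)/(1 + 0.85061×0.778) = 1.62861/1.66177458 = 0.98004.

0.9800c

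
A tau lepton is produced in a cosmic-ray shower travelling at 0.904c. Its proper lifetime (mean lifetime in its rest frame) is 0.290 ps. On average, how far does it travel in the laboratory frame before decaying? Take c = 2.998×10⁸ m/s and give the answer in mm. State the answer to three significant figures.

With β = 0.904, γ = 1/√(1 − 0.904²) = 1/√0.182784 = 2.339.
Lab-frame lifetime: Δt = γτ = 2.339 × 0.290 ps = 0.67831 ps.
Distance: d = vΔt = 0.904 × 2.998×10⁸ m/s × 6.7831×10^-13 s = 1.84×10^-4 m = 0.184 mm.

0.184 mm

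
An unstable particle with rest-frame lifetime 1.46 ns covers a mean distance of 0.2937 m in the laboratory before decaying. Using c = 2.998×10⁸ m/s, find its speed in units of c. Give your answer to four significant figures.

0.5572c

d = βγcτ ⇒ βγ = d/(cτ) = 0.2937 m / (0.437708 m) = 0.671.
β = (βγ)/√(1+(βγ)²) = 0.671/√1.450241 = 0.5572.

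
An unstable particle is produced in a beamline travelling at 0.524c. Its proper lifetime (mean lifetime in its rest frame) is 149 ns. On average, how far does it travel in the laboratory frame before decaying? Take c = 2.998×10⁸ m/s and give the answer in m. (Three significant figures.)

With β = 0.524, γ = 1/√(1 − 0.524²) = 1/√0.725424 = 1.1741.
Lab-frame lifetime: Δt = γτ = 1.1741 × 149 ns = 174.94 ns.
Distance: d = vΔt = 0.524 × 2.998×10⁸ m/s × 1.7494×10^-7 s = 27.5 m.

27.5 m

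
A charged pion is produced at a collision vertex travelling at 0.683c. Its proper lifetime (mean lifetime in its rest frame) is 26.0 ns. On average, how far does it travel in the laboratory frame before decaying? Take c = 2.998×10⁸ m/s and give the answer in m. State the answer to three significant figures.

β² = 0.466489, so γ = 1/√0.533511 = 1.3691.
Lab-frame lifetime: Δt = γτ = 1.3691 × 26.0 ns = 35.597 ns.
Distance: d = vΔt = 0.683 × 2.998×10⁸ m/s × 3.5597×10^-8 s = 7.29 m.

7.29 m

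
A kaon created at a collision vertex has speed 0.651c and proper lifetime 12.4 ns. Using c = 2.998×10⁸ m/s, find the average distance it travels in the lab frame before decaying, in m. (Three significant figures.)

β² = 0.423801, so γ = 1/√0.576199 = 1.3174.
Lab-frame lifetime: Δt = γτ = 1.3174 × 12.4 ns = 16.336 ns.
Distance: d = vΔt = 0.651 × 2.998×10⁸ m/s × 1.6336×10^-8 s = 3.19 m.

3.19 m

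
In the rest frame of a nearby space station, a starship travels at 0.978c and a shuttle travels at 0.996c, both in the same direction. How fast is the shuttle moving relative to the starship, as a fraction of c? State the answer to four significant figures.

Transform to the starship's frame: u' = (u − v)/(1 − uv/c²).
u' = (0.996 − 0.978)/(1 − 0.996×0.978) = 0.018/0.025912 = 0.69466.
Speed in the starship's frame: 0.6947c (in the same direction).

0.6947c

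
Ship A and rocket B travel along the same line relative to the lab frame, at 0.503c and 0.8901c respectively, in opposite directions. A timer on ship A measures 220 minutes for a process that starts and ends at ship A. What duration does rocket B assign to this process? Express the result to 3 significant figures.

The velocity of ship A relative to rocket B is (0.503 + 0.8901)c / (1 + 0.503×0.8901) = 0.96227c; relative speed 0.96227c.
γ for this relative speed: γ = 1/√(1 − 0.925964) = 3.6752.
The clock on ship A records proper time, so rocket B measures Δt = γΔτ = 3.6752 × 220 = 809 minutes.

809 minutes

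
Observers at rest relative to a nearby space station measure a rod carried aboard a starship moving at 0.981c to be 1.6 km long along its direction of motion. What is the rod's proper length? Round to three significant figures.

γ = 1/√(1 − β²) = 1/√(1 − 0.962361) = 1/√0.037639 = 1/0.194008 = 5.1544.
Proper length: L₀ = γ·L = 5.1544 × 1.6 = 8.25 km.

8.25 km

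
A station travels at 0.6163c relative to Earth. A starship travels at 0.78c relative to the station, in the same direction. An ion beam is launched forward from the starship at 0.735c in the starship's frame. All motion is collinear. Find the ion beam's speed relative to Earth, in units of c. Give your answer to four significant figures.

First combine the ion beam and starship (S''→S'): u₁ = (0.735 + 0.78)/(1 + 0.735×0.78) = 1.515/1.5733 = 0.96294.
Then combine with the station (S'→S): u = (0.96294 + 0.6163)/(1 + 0.96294×0.6163) = 1.57924/1.593459922 = 0.99108.

0.9911c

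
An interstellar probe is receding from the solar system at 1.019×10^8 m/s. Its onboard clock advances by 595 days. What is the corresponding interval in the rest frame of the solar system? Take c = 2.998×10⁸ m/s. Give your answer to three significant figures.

633 days

β = v/c = (1.019×10^8 m/s)/(2.998×10⁸ m/s) = 0.339893.
γ = 1/√(1 − β²) = 1/√(1 − 0.1155273) = 1/√0.8844727 = 1/0.940464 = 1.0633.
The onboard clock measures proper time, so the interval in the rest frame of the solar system is dilated: Δt = γ·Δτ = 1.0633 × 595 days = 633 days.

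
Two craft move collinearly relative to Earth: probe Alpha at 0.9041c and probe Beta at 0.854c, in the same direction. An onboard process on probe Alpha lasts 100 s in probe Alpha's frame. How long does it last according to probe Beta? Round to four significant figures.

102.5 s

Speed of probe Alpha in probe Beta's frame: u = (v_A − v_B)/(1 − v_A v_B/c²) = (0.9041 − 0.854)/(1 − 0.9041×0.854) = 0.0501/0.2278986 = 0.21983; |u| = 0.21983c.
γ for this relative speed: γ = 1/√(1 − 0.0483252) = 1.0251.
Probe Alpha's interval is proper; time dilation gives Δt_B = γΔτ = 1.0251 × 100 s = 102.5 s.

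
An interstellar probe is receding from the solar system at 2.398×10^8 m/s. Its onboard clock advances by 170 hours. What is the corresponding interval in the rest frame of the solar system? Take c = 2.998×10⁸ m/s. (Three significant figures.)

β = v/c = (2.398×10^8 m/s)/(2.998×10⁸ m/s) = 0.799867.
γ = 1/√(1 − β²) = 1/√(1 − 0.6397872) = 1/√0.3602128 = 1/0.600177 = 1.6662.
The onboard clock measures proper time, so the interval in the rest frame of the solar system is dilated: Δt = γ·Δτ = 1.6662 × 170 hours = 283 hours.

283 hours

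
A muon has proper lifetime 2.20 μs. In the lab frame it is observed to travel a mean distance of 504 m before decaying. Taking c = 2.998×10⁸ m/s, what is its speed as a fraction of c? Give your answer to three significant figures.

Let x = d/(cτ) = 504.0 m / (2.998×10⁸ m/s × 2.200×10^-6 s) = 0.76415. Since d = βγcτ, x = βγ = β/√(1−β²).
Solving: β² = x²/(1+x²) = 0.583925/1.583925 = 0.368657, so β = 0.607.

0.607c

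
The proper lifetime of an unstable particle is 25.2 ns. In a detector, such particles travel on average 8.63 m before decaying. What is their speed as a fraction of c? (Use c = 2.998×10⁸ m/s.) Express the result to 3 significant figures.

Lab distance = (lab lifetime)·v = γτ·βc, so βγ = d/(cτ) = 8.630/(2.998×10⁸ × 2.520×10^-8) = 1.1423.
With βγ = 1.1423: γ² = 1 + (βγ)² = 2.30485, and β = (βγ)/γ = 1.1423/1.51817 = 0.752.

0.752c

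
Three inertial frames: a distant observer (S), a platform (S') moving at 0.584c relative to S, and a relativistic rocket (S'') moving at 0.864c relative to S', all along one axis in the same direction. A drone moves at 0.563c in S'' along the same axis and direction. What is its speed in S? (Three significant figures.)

First combine the drone and relativistic rocket (S''→S'): u₁ = (0.563 + 0.864)/(1 + 0.563×0.864) = 1.427/1.486432 = 0.96002.
Then combine with the platform (S'→S): u = (0.96002 + 0.584)/(1 + 0.96002×0.584) = 1.54402/1.56065168 = 0.98934.

0.989c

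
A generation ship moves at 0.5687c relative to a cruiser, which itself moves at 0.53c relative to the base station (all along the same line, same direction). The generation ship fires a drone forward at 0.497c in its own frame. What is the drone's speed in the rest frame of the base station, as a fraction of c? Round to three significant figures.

0.945c

Compose velocities in two stages. Stage 1 (into S'): u₁ = (0.497+0.5687)/(1+0.497×0.5687) = 0.83086.
Stage 2 (into S): u = (0.83086+0.53)/(1+0.83086×0.53) = 0.94481, so the speed is 0.945c.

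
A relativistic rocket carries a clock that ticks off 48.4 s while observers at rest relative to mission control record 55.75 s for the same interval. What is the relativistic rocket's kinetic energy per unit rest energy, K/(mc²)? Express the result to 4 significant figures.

γ = Δt/Δτ = 55.75/48.4 = 1.15186.
Since K = (γ−1)mc², K/(mc²) = 1.15186 − 1 = 0.1519.

0.1519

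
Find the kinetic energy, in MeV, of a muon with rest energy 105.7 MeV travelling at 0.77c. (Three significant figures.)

With β = 0.77, γ = 1/√(1 − 0.77²) = 1/√0.4071 = 1.56729.
Kinetic energy: K = (γ − 1)mc² = (1.56729 − 1) × 105.7 MeV = 0.56729 × 105.7 = 60.0 MeV.

60.0 MeV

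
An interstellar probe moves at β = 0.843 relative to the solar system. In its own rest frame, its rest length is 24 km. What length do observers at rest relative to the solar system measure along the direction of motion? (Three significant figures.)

Lorentz factor: γ = (1 − 0.710649)^(−1/2) = 1.859.
Along the direction of motion the measured length is L₀/γ = 24/1.859 = 12.9 km.

12.9 km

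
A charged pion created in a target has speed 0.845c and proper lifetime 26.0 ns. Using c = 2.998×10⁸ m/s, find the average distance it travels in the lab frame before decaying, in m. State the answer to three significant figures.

Lorentz factor: γ = (1 − 0.714025)^(−1/2) = 1.87.
Lab-frame lifetime: Δt = γτ = 1.87 × 26.0 ns = 48.62 ns.
Distance: d = vΔt = 0.845 × 2.998×10⁸ m/s × 4.8620×10^-8 s = 12.3 m.

12.3 m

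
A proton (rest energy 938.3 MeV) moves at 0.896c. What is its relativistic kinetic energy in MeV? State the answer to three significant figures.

1170 MeV

β² = 0.802816, so γ = 1/√0.197184 = 2.252.
Kinetic energy: K = (γ − 1)mc² = (2.252 − 1) × 938.3 MeV = 1.252 × 938.3 = 1170 MeV.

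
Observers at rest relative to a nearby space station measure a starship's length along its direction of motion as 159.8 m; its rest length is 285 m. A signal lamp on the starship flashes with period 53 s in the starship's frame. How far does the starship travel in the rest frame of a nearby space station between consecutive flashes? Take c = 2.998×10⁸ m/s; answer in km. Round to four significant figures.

2.346×10^7 km

γ = L₀/L = 285/159.8 = 1.78348.
β = √(1 − 1/γ²) = 0.82802. Lab-frame period = γτ = 1.78348×53 s = 94.524 s. Distance = βc × γτ = 0.82802 × 2.998×10⁸ m/s × 94.524 s = 2.3465×10^10 m = 2.346×10^7 km.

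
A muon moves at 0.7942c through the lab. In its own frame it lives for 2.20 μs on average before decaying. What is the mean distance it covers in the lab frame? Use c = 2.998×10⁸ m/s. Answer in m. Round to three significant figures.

γ = 1/√(1 − β²) = 1/√(1 − 0.63075364) = 1/√0.36924636 = 1/0.607656 = 1.6457.
Lab-frame lifetime: Δt = γτ = 1.6457 × 2.20 μs = 3.6205 μs.
Distance: d = vΔt = 0.7942 × 2.998×10⁸ m/s × 3.6205×10^-6 s = 862 m.

862 m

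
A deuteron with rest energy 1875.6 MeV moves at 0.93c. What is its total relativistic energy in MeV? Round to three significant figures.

5100 MeV

γ = 1/√(1 − β²) = 1/√(1 − 0.8649) = 1/√0.1351 = 1/0.36756 = 2.7206.
Total energy: E = γmc² = 2.7206 × 1875.6 MeV = 5100 MeV.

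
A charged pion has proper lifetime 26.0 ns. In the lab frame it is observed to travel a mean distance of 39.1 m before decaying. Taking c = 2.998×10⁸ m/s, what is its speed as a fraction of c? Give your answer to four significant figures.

d = βγcτ ⇒ βγ = d/(cτ) = 39.10 m / (7.7948 m) = 5.0162.
β = (βγ)/√(1+(βγ)²) = 5.0162/√26.1623 = 0.9807.

0.9807c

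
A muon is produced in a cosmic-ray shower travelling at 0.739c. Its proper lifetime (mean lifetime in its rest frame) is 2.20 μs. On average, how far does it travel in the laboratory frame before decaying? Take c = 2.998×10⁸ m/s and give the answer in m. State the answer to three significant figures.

With β = 0.739, γ = 1/√(1 − 0.739²) = 1/√0.453879 = 1.4843.
Lab-frame lifetime: Δt = γτ = 1.4843 × 2.20 μs = 3.2655 μs.
Distance: d = vΔt = 0.739 × 2.998×10⁸ m/s × 3.2655×10^-6 s = 723 m.

723 m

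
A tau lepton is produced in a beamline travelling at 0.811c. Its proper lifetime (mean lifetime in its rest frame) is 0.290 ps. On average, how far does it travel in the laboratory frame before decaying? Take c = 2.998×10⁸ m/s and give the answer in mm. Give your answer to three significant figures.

With β = 0.811, γ = 1/√(1 − 0.811²) = 1/√0.342279 = 1.7093.
Lab-frame lifetime: Δt = γτ = 1.7093 × 0.290 ps = 0.4957 ps.
Distance: d = vΔt = 0.811 × 2.998×10⁸ m/s × 4.9570×10^-13 s = 1.21×10^-4 m = 0.121 mm.

0.121 mm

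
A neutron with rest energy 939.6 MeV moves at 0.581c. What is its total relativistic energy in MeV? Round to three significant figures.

Lorentz factor: γ = (1 − 0.337561)^(−1/2) = 1.2286.
Total energy: E = γmc² = 1.2286 × 939.6 MeV = 1150 MeV.

1150 MeV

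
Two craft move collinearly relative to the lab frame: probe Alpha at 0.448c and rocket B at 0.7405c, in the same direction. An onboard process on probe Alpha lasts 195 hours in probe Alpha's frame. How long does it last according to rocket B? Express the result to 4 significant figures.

216.9 hours

The velocity of probe Alpha relative to rocket B is (0.448 − 0.7405)c / (1 − 0.448×0.7405) = −0.43771c; relative speed 0.43771c.
γ for this relative speed: γ = 1/√(1 − 0.19159) = 1.1122.
The clock on probe Alpha records proper time, so rocket B measures Δt = γΔτ = 1.1122 × 195 = 216.9 hours.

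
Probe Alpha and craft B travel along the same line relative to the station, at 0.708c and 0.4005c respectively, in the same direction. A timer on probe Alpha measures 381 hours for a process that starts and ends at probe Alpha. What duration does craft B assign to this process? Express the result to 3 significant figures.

422 hours

The velocity of probe Alpha relative to craft B is (0.708 − 0.4005)c / (1 − 0.708×0.4005) = 0.4292c; relative speed 0.4292c.
γ for this relative speed: γ = 1/√(1 − 0.184213) = 1.1072.
Probe Alpha's interval is proper; time dilation gives Δt_B = γΔτ = 1.1072 × 381 hours = 422 hours.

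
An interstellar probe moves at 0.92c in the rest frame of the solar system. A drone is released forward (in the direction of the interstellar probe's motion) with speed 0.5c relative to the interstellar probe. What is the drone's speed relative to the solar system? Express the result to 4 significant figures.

0.9726c

Relativistic velocity addition: u = (u' + v)/(1 + u'v/c²), with u' = 0.5c and v = 0.92c.
Numerator: 0.5 + 0.92 = 1.42. Denominator: 1 + (0.5)(0.92) = 1.46.
u = 1.42/1.46 = 0.9726, so the speed is 0.9726c.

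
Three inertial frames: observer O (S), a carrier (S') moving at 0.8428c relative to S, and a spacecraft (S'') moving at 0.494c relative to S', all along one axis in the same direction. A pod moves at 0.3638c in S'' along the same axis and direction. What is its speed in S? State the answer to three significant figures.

0.973c

First combine the pod and spacecraft (S''→S'): u₁ = (0.3638 + 0.494)/(1 + 0.3638×0.494) = 0.8578/1.1797172 = 0.72712.
Then combine with the carrier (S'→S): u = (0.72712 + 0.8428)/(1 + 0.72712×0.8428) = 1.56992/1.612816736 = 0.9734.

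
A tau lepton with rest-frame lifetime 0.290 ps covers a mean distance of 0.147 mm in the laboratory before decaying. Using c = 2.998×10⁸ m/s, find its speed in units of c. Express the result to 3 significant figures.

Let x = d/(cτ) = 1.470×10^-4 m / (2.998×10⁸ m/s × 2.900×10^-13 s) = 1.6908. Since d = βγcτ, x = βγ = β/√(1−β²).
Solving: β² = x²/(1+x²) = 2.8588/3.8588 = 0.740852, so β = 0.861.

0.861c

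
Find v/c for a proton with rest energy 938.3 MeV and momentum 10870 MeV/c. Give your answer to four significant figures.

βγ = pc/(mc²) = 10870/938.3 = 11.585.
Since γ² = 1 + (βγ)² = 135.212, γ = √135.212 = 11.6281, and β = (βγ)/γ = 11.585/11.6281 = 0.9963.

0.9963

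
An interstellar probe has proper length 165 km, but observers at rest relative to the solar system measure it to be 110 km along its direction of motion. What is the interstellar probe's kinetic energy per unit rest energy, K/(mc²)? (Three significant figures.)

0.500

γ = L₀/L = 165/110 = 1.5.
Since K = (γ−1)mc², K/(mc²) = 1.5 − 1 = 0.500.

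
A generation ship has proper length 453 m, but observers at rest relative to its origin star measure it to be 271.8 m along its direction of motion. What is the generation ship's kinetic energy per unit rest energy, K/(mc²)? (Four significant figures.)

0.6667

γ = L₀/L = 453/271.8 = 1.66667.
K/(mc²) = γ − 1 = 1.66667 − 1 = 0.6667.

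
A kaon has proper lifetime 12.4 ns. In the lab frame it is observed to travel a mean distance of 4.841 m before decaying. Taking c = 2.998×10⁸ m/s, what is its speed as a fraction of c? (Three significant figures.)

Lab distance = (lab lifetime)·v = γτ·βc, so βγ = d/(cτ) = 4.841/(2.998×10⁸ × 1.240×10^-8) = 1.3022.
With βγ = 1.3022: γ² = 1 + (βγ)² = 2.69572, and β = (βγ)/γ = 1.3022/1.64186 = 0.793.

0.793c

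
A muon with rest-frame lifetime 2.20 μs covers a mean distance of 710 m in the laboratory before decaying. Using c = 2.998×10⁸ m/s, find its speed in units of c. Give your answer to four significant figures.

0.7327c

Lab distance = (lab lifetime)·v = γτ·βc, so βγ = d/(cτ) = 710.0/(2.998×10⁸ × 2.200×10^-6) = 1.0765.
With βγ = 1.0765: γ² = 1 + (βγ)² = 2.15885, and β = (βγ)/γ = 1.0765/1.4693 = 0.7327.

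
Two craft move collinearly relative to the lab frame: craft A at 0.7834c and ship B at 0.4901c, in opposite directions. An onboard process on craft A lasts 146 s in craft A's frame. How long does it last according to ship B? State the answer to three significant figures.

Transform craft A's velocity into ship B's frame: (0.7834 + 0.4901)/(1 + 0.7834·0.4901) = 1.2735/1.38394434, so the relative speed is 0.9202c.
γ for this relative speed: γ = 1/√(1 − 0.846768) = 2.5546.
Craft A's interval is proper; time dilation gives Δt_B = γΔτ = 2.5546 × 146 s = 373 s.

373 s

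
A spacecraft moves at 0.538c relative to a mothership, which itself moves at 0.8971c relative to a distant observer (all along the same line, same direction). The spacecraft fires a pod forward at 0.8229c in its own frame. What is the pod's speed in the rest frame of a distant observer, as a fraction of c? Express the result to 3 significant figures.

Apply u = (u'+v)/(1+u'v) twice. Pod in the mothership frame: (0.8229+0.538)/(1+0.8229·0.538) = 1.3609/1.4427202 = 0.94329c.
That velocity, transformed to the rest frame of a distant observer: (0.94329+0.8971)/(1+0.94329·0.8971) = 1.84039/1.846225459 = 0.99684c.

0.997c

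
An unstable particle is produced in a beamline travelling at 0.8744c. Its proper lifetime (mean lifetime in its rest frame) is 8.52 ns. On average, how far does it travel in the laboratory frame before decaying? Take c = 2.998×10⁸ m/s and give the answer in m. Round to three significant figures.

4.60 m

With β = 0.8744, γ = 1/√(1 − 0.8744²) = 1/√0.23542464 = 2.061.
Lab-frame lifetime: Δt = γτ = 2.061 × 8.52 ns = 17.56 ns.
Distance: d = vΔt = 0.8744 × 2.998×10⁸ m/s × 1.7560×10^-8 s = 4.60 m.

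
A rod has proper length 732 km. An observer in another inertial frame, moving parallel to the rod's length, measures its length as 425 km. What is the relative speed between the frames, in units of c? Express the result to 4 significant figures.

0.8142c

Length contraction gives γ = L₀/L = 732/425 = 1.7224.
β = √(1 − 1/γ²) = √0.662921 = 0.8142.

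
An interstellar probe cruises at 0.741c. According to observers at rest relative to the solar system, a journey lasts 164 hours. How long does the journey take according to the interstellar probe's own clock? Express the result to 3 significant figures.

110 hours

Lorentz factor: γ = (1 − 0.549081)^(−1/2) = 1.4892.
The moving clock records proper time: Δτ = Δt/γ = 164/1.4892 = 110 hours.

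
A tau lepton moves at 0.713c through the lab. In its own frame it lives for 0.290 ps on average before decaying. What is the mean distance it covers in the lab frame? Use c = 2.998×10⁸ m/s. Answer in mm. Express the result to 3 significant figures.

0.0884 mm

With β = 0.713, γ = 1/√(1 − 0.713²) = 1/√0.491631 = 1.4262.
Lab-frame lifetime: Δt = γτ = 1.4262 × 0.290 ps = 0.4136 ps.
Distance: d = vΔt = 0.713 × 2.998×10⁸ m/s × 4.1360×10^-13 s = 8.84×10^-5 m = 0.0884 mm.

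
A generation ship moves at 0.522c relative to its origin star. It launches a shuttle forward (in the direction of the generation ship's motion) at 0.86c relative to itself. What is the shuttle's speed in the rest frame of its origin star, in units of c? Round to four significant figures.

Relativistic velocity addition: u = (u' + v)/(1 + u'v/c²), with u' = 0.86c and v = 0.522c.
Numerator: 0.86 + 0.522 = 1.382. Denominator: 1 + (0.86)(0.522) = 1.44892.
u = 1.382/1.44892 = 0.95381, so the speed is 0.9538c.

0.9538c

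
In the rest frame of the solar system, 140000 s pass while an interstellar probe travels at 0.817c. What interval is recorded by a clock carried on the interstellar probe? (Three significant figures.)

With β = 0.817, γ = 1/√(1 − 0.817²) = 1/√0.332511 = 1.7342.
The interstellar probe's clock runs slow as seen from the solar system, so Δτ = Δt/γ = 140000/1.7342 = 80700 s.

80700 s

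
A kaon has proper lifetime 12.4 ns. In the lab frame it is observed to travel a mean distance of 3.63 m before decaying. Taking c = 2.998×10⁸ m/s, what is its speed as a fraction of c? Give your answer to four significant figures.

d = βγcτ ⇒ βγ = d/(cτ) = 3.630 m / (3.71752 m) = 0.97646.
β = (βγ)/√(1+(βγ)²) = 0.97646/√1.953474 = 0.6986.

0.6986c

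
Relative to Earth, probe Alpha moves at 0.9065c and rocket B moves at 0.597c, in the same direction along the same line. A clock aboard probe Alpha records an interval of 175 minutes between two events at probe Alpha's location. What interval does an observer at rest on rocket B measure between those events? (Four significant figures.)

The velocity of probe Alpha relative to rocket B is (0.9065 − 0.597)c / (1 − 0.9065×0.597) = 0.67456c; relative speed 0.67456c.
At |u| = 0.67456c, γ = (1 − 0.455031)^(−1/2) = 1.3546.
Probe Alpha's interval is proper; time dilation gives Δt_B = γΔτ = 1.3546 × 175 minutes = 237.1 minutes.

237.1 minutes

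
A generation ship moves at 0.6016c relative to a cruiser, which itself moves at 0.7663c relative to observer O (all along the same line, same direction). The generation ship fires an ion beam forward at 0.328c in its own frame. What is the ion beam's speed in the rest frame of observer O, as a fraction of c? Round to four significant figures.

Compose velocities in two stages. Stage 1 (into S'): u₁ = (0.328+0.6016)/(1+0.328×0.6016) = 0.7764.
Stage 2 (into S): u = (0.7764+0.7663)/(1+0.7764×0.7663) = 0.96724, so the speed is 0.9672c.

0.9672c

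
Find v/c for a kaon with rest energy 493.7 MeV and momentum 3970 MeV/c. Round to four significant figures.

βγ = pc/(mc²) = 3970/493.7 = 8.0413.
Since γ² = 1 + (βγ)² = 65.6625, γ = √65.6625 = 8.10324, and β = (βγ)/γ = 8.0413/8.10324 = 0.9924.

0.9924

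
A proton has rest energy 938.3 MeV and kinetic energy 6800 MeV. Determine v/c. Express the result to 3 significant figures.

0.993

γ = 1 + K/(mc²) = 1 + 6800/938.3 = 8.2471.
β = √(1 − 1/γ²) = √(1 − 0.0147027) = √0.9852973 = 0.993.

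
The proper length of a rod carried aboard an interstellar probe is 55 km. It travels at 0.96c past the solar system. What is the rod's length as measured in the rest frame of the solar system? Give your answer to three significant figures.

With β = 0.96, γ = 1/√(1 − 0.96²) = 1/√0.0784 = 3.5714.
Along the direction of motion the measured length is L₀/γ = 55/3.5714 = 15.4 km.

15.4 km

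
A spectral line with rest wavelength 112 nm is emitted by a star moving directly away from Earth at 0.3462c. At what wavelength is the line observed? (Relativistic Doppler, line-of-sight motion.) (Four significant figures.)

Relativistic Doppler for wavelength: λ_obs = λ_src · √((1+β)/(1−β)).
With β = 0.3462: factor = √(1.3462/0.6538) = 1.4349.
λ_obs = 112 × 1.4349 = 160.7 nm.

160.7 nm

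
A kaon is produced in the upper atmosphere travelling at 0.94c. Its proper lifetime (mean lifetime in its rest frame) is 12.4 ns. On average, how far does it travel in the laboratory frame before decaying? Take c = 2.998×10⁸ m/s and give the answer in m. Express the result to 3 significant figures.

γ = 1/√(1 − β²) = 1/√(1 − 0.8836) = 1/√0.1164 = 1/0.341174 = 2.9311.
Lab-frame lifetime: Δt = γτ = 2.9311 × 12.4 ns = 36.346 ns.
Distance: d = vΔt = 0.94 × 2.998×10⁸ m/s × 3.6346×10^-8 s = 10.2 m.

10.2 m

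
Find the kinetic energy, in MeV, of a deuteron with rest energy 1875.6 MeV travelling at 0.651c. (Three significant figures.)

With β = 0.651, γ = 1/√(1 − 0.651²) = 1/√0.576199 = 1.31739.
Kinetic energy: K = (γ − 1)mc² = (1.31739 − 1) × 1875.6 MeV = 0.31739 × 1875.6 = 595 MeV.

595 MeV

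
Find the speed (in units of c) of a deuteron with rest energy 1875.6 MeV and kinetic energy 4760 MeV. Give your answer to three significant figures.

0.959c

K = (γ−1)mc², so γ = 1 + 4760/1875.6 = 3.5379.
Then v/c = √(1 − γ⁻²) = √(1 − 0.079893) = √0.920107 = 0.959.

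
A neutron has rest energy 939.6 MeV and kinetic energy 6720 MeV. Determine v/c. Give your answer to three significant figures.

γ = 1 + K/(mc²) = 1 + 6720/939.6 = 8.152.
β = √(1 − 1/γ²) = √(1 − 0.0150478) = √0.9849522 = 0.992.

0.992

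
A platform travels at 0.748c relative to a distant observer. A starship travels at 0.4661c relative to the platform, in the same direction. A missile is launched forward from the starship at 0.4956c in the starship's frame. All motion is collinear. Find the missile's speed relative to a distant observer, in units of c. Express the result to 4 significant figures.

0.9652c

Apply u = (u'+v)/(1+u'v) twice. Missile in the platform frame: (0.4956+0.4661)/(1+0.4956·0.4661) = 0.9617/1.23099916 = 0.78124c.
That velocity, transformed to the rest frame of a distant observer: (0.78124+0.748)/(1+0.78124·0.748) = 1.52924/1.58436752 = 0.96521c.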